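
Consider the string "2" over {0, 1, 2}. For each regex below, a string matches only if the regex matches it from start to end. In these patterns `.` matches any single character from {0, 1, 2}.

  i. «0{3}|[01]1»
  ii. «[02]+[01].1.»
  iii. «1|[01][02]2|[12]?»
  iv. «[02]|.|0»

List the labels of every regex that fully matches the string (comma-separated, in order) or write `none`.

i → no match
ii → no match
iii → match
iv → match

iii, iv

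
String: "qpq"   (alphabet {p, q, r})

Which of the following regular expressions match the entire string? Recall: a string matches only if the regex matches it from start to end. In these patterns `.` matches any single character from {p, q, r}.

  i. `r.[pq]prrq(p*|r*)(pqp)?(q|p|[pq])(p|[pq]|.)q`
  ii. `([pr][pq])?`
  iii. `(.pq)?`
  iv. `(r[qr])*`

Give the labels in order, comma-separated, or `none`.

iii

i → no match — must start with "r"
ii → no match
iii → match
iv → no match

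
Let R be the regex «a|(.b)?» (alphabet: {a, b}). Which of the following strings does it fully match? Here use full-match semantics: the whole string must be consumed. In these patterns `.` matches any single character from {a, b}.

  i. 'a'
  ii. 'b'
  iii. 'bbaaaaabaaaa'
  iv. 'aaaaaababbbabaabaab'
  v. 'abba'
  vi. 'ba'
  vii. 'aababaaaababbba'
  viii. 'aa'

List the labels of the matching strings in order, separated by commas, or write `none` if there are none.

i

i. 'a' → match
ii. 'b' → no match
iii. 'bbaaaaabaaaa' → no match
iv → no match
v. 'abba' → no match
vi. 'ba' → no match
vii → no match
viii. 'aa' → no match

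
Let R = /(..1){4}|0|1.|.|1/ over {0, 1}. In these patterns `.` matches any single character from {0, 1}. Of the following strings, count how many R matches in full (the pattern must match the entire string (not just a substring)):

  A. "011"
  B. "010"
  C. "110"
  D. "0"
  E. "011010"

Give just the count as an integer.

1

A → no match
B → no match
C → no match
D → match
E → no match
Total matched: 1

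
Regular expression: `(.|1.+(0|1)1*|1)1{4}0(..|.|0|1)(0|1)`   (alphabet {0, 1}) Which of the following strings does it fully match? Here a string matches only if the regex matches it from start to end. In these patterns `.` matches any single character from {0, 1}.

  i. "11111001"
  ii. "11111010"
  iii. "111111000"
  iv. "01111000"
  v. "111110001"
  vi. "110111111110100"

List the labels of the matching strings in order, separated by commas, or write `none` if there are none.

i, ii, iv, v, vi

i. "11111001" → match
ii. "11111010" → match
iii. "111111000" → no match
iv. "01111000" → match
v. "111110001" → match
vi → match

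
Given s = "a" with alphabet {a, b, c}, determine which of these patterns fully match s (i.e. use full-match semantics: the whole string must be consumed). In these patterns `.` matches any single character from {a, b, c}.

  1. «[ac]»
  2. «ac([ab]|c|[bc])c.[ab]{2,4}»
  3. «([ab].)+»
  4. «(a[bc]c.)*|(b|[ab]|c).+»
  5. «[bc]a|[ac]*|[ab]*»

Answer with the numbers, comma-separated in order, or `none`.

1 → match
2 → no match — must start with "ac"
3 → no match
4 → no match
5 → match

1, 5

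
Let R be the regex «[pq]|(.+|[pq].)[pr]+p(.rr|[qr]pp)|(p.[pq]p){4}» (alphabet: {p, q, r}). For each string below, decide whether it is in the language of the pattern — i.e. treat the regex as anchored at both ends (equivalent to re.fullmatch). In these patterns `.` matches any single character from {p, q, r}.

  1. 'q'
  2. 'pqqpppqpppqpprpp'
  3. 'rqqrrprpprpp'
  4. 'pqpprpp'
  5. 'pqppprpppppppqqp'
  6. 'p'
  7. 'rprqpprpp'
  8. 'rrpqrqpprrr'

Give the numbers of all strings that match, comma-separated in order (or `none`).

1, 2, 3, 4, 5, 6, 7, 8

1 → match
2 → match
3 → match
4 → match
5 → match
6 → match
7 → match
8 → match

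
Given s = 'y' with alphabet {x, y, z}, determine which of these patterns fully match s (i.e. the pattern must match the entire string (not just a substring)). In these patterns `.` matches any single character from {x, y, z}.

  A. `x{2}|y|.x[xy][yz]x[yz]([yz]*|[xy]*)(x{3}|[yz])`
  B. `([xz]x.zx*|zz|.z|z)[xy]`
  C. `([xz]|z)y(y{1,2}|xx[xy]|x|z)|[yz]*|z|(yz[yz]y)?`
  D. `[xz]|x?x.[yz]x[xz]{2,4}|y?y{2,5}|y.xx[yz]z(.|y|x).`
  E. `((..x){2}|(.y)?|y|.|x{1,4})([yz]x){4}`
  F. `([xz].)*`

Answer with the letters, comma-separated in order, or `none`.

A, C

A → match
B → no match
C → match
D → no match
E → no match — must end with 'x'
F → no match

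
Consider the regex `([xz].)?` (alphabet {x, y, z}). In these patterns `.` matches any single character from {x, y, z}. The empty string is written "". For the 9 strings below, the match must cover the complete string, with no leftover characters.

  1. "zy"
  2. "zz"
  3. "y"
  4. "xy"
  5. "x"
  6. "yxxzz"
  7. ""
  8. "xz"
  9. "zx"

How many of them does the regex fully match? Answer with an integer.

6

1 → match
2 → match
3 → no match
4 → match
5 → no match
6 → no match
7 → match
8 → match
9 → match
Total matched: 6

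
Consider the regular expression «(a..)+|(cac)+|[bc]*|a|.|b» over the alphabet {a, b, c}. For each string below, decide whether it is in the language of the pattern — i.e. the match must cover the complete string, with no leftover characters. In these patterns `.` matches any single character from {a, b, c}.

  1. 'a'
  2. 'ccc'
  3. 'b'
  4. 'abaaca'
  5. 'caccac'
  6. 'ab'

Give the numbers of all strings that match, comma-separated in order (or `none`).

1 → match
2 → match
3 → match
4 → match
5 → match
6 → no match

1, 2, 3, 4, 5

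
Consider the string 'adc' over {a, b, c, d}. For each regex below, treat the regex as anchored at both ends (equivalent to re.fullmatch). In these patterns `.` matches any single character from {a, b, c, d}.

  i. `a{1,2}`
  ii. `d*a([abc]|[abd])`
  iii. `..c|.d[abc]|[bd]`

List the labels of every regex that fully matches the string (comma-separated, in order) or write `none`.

i → no match — must end with 'a'
ii → no match
iii → match

iii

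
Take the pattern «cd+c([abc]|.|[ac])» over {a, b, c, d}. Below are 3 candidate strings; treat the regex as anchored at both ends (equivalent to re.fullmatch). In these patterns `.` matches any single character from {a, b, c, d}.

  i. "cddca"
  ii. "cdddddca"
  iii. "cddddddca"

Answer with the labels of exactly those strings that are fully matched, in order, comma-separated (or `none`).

i, ii, iii

i → match
ii → match
iii → match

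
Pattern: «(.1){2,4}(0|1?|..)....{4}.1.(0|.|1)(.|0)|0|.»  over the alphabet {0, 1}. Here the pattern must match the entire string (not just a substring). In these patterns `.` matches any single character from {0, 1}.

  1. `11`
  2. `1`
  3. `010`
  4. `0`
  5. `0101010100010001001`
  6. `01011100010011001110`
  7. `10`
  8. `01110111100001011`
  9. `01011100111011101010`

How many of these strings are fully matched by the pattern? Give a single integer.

6

1. `11` → no match
2. `1` → match
3. `010` → no match
4. `0` → match
5 → match
6 → match
7. `10` → no match
8 → match
9 → match
Total matched: 6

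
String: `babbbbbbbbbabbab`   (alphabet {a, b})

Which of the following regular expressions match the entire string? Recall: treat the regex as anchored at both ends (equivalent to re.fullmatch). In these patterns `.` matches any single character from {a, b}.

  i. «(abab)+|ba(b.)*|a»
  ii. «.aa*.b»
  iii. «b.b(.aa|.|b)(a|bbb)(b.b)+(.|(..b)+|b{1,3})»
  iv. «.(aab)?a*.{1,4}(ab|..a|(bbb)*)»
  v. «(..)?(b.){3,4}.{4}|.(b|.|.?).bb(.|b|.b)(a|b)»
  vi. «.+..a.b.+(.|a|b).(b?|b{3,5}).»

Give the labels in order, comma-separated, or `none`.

i → no match
ii → no match
iii → match
iv → no match
v → no match
vi → no match

iii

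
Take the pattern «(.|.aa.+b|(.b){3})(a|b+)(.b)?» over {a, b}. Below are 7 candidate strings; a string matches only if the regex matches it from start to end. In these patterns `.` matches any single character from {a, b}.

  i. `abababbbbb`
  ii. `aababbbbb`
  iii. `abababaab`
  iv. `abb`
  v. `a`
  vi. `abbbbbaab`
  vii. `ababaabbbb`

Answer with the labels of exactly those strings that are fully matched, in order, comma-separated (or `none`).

i, iii, iv, vi

i. `abababbbbb` → match
ii. `aababbbbb` → no match
iii. `abababaab` → match
iv. `abb` → match
v. `a` → no match
vi. `abbbbbaab` → match
vii. `ababaabbbb` → no match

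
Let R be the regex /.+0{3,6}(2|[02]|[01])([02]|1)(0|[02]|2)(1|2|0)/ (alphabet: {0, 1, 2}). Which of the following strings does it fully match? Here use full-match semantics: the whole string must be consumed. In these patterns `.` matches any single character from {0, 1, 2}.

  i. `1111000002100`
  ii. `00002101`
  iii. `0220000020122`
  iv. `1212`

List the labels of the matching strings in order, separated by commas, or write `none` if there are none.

i, ii

i → match
ii → match
iii → no match
iv → no match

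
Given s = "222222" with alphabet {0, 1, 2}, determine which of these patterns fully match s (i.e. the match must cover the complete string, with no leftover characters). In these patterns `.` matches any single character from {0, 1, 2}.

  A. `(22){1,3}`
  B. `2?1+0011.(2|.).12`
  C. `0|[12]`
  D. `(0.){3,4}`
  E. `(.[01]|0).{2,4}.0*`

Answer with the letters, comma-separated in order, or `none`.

A

A → match
B → no match — must end with "12"
C → no match
D → no match — must start with "0"
E → no match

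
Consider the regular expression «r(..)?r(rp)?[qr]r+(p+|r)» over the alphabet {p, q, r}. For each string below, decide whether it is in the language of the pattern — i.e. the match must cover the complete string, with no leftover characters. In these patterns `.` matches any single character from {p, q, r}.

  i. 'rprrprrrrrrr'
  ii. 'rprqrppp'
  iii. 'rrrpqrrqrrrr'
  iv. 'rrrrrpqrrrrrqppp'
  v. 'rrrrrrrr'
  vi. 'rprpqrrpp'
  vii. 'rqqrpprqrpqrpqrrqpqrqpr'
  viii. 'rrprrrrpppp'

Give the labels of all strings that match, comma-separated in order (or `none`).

v, viii

i → no match
ii → no match
iii → no match
iv → no match
v → match
vi → no match
vii → no match
viii → match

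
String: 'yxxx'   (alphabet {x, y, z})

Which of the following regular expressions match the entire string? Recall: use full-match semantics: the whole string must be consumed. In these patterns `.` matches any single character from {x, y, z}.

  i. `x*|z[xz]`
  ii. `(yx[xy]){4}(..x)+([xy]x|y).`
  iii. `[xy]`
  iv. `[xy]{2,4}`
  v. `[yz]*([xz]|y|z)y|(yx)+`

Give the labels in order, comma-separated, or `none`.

i → no match
ii → no match
iii → no match
iv → match
v → no match

iv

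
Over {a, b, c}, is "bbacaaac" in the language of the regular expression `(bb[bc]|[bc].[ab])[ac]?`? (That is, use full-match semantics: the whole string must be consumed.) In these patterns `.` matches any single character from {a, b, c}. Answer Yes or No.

No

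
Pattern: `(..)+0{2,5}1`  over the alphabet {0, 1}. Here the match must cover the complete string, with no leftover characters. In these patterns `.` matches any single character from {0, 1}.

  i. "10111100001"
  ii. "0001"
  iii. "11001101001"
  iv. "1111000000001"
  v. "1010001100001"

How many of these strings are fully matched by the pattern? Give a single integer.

i → match
ii → no match
iii → match
iv → match
v → match
Total matched: 4

4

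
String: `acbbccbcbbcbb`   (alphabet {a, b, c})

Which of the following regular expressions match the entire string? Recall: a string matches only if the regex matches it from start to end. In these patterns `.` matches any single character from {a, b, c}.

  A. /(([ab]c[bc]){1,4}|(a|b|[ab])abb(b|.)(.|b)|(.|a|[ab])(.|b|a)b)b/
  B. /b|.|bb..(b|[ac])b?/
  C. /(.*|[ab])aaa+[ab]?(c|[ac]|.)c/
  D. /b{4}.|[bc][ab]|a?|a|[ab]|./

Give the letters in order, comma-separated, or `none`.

A → match
B → no match
C → no match — must end with `c`
D → no match

A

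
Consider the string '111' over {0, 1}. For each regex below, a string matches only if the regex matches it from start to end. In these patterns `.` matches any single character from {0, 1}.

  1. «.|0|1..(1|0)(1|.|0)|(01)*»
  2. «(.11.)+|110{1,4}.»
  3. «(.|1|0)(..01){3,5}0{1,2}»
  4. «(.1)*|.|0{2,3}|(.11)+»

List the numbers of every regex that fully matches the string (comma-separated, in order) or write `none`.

1 → no match
2 → no match
3 → no match — must end with '0'
4 → match

4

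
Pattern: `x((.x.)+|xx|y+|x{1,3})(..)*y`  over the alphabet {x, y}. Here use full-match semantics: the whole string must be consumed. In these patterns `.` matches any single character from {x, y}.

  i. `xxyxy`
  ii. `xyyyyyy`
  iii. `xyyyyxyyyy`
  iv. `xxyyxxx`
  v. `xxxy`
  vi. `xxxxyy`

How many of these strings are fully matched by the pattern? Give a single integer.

i. `xxyxy` → match
ii. `xyyyyyy` → match
iii. `xyyyyxyyyy` → match
iv. `xxyyxxx` → no match — must end with `y`
v. `xxxy` → match
vi. `xxxxyy` → match
Total matched: 5

5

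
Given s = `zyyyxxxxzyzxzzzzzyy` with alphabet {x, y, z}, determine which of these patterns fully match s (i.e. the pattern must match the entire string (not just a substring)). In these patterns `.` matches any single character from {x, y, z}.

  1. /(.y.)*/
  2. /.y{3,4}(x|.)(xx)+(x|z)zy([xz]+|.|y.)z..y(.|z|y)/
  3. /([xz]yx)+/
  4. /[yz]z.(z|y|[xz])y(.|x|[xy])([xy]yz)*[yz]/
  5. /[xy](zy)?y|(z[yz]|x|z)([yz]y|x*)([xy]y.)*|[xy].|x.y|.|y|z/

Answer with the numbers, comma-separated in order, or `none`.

1 → no match
2 → match
3 → no match — must end with `yx`
4 → no match
5 → no match

2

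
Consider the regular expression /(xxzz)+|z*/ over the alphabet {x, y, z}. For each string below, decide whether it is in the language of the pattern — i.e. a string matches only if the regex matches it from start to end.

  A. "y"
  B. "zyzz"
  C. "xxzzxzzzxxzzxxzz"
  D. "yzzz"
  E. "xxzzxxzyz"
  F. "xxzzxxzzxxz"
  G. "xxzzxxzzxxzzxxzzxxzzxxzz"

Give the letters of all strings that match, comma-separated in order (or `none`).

A → no match
B → no match
C → no match
D → no match
E → no match
F → no match
G → match

G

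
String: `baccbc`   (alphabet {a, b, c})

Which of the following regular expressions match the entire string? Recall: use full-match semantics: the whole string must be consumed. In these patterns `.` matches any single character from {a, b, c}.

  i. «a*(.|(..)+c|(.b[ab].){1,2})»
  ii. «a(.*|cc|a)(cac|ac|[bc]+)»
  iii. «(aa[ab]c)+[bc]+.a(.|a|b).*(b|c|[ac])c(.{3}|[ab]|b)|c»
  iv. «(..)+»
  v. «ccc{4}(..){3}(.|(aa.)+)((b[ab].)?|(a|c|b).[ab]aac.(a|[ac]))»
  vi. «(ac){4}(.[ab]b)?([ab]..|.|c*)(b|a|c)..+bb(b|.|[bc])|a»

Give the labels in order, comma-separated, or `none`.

iv

i → no match
ii → no match — must start with `a`
iii → no match
iv → match
v → no match — must start with `ccc`
vi → no match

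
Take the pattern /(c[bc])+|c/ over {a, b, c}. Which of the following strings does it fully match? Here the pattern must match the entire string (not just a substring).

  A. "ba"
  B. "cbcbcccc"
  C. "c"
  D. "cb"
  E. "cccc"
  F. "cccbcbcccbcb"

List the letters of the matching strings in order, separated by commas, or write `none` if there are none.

A → no match — must start with "c"
B → match
C → match
D → match
E → match
F → match

B, C, D, E, F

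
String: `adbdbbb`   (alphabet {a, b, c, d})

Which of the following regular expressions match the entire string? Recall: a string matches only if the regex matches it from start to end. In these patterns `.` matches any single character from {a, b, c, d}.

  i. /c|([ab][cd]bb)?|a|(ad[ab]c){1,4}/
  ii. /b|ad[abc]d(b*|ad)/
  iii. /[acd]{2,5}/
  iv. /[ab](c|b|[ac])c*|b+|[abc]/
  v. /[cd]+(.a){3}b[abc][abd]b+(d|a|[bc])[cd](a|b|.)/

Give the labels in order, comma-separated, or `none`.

ii

i → no match
ii → match
iii → no match
iv → no match
v → no match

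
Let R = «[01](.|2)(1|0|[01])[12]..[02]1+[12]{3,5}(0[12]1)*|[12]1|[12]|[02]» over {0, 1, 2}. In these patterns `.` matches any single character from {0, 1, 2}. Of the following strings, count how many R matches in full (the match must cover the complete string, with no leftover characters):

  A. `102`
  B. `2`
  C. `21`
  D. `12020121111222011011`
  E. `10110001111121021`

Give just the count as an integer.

4

A → no match
B → match
C → match
D → match
E → match
Total matched: 4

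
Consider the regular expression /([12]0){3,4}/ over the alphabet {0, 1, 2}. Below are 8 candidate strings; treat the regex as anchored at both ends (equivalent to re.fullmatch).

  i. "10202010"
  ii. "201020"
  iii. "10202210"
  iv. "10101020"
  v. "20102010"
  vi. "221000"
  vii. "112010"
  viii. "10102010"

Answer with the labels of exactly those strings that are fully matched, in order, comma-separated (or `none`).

i → match
ii → match
iii → no match
iv → match
v → match
vi → no match
vii → no match
viii → match

i, ii, iv, v, viii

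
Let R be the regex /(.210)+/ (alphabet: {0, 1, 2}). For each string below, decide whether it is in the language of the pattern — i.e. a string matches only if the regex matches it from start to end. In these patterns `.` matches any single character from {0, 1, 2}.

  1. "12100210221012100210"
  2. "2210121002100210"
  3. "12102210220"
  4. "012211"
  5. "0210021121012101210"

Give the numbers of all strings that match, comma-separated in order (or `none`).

1, 2

1 → match
2 → match
3 → no match — must end with "210"
4 → no match — must end with "210"
5 → no match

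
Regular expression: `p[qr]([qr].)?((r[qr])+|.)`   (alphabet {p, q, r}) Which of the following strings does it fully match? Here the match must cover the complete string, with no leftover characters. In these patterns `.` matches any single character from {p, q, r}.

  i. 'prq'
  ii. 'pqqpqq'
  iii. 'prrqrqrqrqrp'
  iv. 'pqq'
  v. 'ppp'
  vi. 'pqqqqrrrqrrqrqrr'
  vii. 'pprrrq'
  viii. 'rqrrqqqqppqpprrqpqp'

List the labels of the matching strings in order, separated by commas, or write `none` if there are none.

i, iv

i → match
ii → no match
iii → no match
iv → match
v → no match
vi → no match
vii → no match
viii → no match — must start with 'p'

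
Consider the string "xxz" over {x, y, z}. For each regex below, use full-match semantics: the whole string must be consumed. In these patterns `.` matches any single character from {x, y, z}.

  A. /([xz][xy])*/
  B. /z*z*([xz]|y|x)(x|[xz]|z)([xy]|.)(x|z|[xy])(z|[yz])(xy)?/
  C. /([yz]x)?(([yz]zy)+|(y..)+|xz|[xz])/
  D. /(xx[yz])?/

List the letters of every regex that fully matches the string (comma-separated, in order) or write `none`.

D

A → no match
B → no match
C → no match
D → match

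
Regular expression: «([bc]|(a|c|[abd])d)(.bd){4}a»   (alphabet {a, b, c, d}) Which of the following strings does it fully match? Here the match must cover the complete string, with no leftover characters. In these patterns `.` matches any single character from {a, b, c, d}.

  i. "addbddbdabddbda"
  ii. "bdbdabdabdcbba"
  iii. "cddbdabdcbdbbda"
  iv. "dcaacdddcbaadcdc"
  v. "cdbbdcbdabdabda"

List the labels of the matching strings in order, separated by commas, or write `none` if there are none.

i, iii, v

i → match
ii → no match — must end with "bda"
iii → match
iv → no match — must end with "bda"
v → match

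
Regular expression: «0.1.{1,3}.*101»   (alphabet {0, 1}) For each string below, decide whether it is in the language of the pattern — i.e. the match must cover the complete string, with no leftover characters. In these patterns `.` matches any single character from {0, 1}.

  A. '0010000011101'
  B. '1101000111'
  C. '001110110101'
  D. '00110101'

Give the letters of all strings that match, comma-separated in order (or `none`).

A → match
B. '1101000111' → no match — must start with '0'
C. '001110110101' → match
D. '00110101' → match

A, C, D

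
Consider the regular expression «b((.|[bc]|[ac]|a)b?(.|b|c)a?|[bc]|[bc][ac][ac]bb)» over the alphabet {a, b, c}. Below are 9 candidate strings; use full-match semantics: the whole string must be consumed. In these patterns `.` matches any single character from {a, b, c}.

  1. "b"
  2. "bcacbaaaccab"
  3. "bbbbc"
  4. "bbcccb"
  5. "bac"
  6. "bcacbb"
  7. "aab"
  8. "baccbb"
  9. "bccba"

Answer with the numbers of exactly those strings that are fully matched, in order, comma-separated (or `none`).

1 → no match
2 → no match
3 → no match
4 → no match
5 → match
6 → match
7 → no match — must start with "b"
8 → no match
9 → no match

5, 6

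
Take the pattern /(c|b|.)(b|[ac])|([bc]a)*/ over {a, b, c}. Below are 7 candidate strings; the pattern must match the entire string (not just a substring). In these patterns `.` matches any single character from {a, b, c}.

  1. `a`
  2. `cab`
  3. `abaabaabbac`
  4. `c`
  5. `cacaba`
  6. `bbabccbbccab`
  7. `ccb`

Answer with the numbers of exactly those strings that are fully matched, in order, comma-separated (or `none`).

1 → no match
2 → no match
3 → no match
4 → no match
5 → match
6 → no match
7 → no match

5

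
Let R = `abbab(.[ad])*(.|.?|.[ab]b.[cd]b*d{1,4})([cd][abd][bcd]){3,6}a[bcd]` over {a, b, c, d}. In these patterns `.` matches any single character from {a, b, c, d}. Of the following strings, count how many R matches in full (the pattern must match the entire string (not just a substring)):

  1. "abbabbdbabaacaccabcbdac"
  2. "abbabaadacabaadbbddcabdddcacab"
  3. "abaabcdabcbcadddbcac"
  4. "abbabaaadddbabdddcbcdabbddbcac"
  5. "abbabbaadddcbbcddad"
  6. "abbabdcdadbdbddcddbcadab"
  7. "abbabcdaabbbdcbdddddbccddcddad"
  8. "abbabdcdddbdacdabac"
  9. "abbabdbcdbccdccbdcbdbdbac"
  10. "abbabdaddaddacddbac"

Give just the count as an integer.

4

1 → match
2 → no match
3 → no match — must start with "abbab"
4 → no match
5 → match
6 → no match
7 → match
8 → no match
9 → no match
10 → match
Total matched: 4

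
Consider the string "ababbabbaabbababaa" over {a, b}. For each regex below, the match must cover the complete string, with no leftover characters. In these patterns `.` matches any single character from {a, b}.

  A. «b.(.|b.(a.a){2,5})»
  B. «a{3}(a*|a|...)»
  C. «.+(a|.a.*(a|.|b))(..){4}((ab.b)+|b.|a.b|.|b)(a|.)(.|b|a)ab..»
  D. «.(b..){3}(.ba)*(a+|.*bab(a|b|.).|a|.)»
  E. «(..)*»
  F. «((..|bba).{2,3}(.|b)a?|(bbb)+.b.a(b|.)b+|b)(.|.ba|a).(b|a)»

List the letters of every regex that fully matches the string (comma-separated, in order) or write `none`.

A → no match — must start with "b"
B → no match
C → match
D → match
E → match
F → no match

C, D, E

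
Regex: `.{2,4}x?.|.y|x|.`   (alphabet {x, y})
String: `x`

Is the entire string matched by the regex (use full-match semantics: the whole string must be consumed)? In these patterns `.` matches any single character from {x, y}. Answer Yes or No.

Yes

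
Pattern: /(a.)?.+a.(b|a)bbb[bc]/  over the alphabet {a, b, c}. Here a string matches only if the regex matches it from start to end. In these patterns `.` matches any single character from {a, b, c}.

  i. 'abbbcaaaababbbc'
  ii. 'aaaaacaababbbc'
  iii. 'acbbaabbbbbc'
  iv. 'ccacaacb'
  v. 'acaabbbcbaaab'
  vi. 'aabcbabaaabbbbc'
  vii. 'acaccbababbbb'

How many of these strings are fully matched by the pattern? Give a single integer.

5

i → match
ii → match
iii → match
iv → no match
v → no match
vi → match
vii → match
Total matched: 5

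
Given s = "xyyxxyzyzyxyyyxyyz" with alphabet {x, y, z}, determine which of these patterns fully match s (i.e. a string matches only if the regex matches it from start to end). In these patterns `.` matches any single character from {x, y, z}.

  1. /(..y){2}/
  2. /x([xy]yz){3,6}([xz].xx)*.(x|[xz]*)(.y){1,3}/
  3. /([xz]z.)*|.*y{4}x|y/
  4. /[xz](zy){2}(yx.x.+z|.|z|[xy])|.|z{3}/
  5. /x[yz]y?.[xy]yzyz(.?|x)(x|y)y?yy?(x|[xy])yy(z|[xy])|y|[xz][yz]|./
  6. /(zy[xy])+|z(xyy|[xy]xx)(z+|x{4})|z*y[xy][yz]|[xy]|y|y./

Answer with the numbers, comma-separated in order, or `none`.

1 → no match — must end with "y"
2 → no match — must end with "y"
3 → no match
4 → no match
5 → match
6 → no match

5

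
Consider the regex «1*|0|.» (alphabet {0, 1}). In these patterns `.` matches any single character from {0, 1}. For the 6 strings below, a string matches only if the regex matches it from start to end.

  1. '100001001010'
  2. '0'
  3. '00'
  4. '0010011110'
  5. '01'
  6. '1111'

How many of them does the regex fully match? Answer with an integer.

1 → no match
2 → match
3 → no match
4 → no match
5 → no match
6 → match
Total matched: 2

2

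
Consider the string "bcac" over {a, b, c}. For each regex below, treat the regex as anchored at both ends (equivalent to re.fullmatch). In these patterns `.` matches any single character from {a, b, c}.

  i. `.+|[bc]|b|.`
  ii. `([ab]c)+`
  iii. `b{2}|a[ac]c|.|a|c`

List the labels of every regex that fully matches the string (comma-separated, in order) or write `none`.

i → match
ii → match
iii → no match

i, ii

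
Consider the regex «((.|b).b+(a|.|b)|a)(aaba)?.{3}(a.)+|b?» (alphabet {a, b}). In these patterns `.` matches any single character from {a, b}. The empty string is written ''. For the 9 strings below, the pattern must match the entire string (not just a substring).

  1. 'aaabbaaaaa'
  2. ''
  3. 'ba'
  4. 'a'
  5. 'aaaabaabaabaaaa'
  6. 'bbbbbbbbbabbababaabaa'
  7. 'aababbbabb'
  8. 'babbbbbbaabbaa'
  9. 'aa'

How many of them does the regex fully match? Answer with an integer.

1 → no match
2 → match
3 → no match
4 → no match
5 → no match
6 → no match
7 → no match
8 → match
9 → no match
Total matched: 2

2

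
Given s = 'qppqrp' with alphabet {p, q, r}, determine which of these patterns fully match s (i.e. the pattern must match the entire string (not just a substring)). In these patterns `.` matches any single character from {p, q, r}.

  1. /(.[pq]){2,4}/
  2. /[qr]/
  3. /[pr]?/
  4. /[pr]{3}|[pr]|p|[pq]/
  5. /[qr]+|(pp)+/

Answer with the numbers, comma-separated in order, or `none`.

1

1 → match
2 → no match
3 → no match
4 → no match
5 → no match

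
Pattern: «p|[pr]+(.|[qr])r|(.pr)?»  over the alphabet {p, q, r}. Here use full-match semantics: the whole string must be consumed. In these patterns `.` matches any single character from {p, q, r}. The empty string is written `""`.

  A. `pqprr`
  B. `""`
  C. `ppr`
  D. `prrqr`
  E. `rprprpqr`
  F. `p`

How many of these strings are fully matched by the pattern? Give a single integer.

5

A → no match
B → match
C → match
D → match
E → match
F → match
Total matched: 5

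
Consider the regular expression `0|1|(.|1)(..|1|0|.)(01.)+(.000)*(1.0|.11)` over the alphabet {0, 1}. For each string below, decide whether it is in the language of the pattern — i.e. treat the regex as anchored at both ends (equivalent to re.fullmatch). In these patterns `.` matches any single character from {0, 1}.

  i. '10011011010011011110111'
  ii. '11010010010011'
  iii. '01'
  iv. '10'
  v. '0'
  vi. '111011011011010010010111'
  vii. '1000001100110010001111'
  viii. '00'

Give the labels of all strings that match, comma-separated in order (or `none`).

ii, v, vi

i → no match
ii → match
iii. '01' → no match
iv. '10' → no match
v. '0' → match
vi → match
vii → no match
viii. '00' → no match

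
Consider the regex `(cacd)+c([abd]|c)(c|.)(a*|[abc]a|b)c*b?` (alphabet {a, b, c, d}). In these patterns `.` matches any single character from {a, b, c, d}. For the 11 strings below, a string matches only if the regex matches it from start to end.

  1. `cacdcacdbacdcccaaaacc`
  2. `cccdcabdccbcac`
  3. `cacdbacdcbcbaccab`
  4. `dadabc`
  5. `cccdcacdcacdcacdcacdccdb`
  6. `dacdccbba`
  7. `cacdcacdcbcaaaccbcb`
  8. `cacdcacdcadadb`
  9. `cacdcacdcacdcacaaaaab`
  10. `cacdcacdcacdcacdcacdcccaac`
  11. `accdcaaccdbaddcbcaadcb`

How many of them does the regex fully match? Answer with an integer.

1 → no match
2 → no match — must start with `cacd`
3 → no match
4 → no match — must start with `cacd`
5 → no match — must start with `cacd`
6 → no match — must start with `cacd`
7 → no match
8 → no match
9 → match
10 → match
11 → no match — must start with `cacd`
Total matched: 2

2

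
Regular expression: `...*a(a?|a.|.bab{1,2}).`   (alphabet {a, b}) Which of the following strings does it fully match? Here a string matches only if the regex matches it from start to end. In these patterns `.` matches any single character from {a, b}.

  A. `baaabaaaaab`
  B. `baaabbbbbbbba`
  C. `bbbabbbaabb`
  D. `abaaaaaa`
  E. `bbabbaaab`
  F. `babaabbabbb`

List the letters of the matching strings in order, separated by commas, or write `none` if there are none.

A → match
B → no match
C → match
D → match
E → match
F → match

A, C, D, E, F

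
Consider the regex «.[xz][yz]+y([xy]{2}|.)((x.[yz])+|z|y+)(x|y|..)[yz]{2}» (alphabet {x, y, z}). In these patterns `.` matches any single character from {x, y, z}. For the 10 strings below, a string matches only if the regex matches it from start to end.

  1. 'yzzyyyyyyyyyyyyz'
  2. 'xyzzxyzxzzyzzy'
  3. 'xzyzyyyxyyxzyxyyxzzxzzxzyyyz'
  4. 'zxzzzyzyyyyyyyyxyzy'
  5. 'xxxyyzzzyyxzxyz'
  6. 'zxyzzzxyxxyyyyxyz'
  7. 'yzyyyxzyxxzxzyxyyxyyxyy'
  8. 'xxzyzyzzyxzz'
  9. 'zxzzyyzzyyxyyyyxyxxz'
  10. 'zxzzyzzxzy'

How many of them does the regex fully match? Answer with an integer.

1 → match
2 → no match
3 → match
4 → match
5 → no match
6 → no match
7 → match
8. 'xxzyzyzzyxzz' → match
9 → no match
10. 'zxzzyzzxzy' → match
Total matched: 6

6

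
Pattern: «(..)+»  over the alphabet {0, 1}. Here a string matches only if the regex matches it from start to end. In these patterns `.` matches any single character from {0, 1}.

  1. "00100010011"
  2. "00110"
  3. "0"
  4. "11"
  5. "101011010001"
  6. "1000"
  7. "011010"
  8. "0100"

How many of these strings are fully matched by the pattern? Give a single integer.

1 → no match
2 → no match
3 → no match
4 → match
5 → match
6 → match
7 → match
8 → match
Total matched: 5

5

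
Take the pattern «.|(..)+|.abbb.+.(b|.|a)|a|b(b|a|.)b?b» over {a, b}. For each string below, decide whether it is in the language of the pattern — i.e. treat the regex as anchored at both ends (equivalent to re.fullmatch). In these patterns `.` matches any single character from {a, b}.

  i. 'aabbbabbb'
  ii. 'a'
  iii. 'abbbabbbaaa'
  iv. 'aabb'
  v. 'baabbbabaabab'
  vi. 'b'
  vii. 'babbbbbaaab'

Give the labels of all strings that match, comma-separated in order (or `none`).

i. 'aabbbabbb' → match
ii. 'a' → match
iii. 'abbbabbbaaa' → no match
iv. 'aabb' → match
v → no match
vi. 'b' → match
vii. 'babbbbbaaab' → match

i, ii, iv, vi, vii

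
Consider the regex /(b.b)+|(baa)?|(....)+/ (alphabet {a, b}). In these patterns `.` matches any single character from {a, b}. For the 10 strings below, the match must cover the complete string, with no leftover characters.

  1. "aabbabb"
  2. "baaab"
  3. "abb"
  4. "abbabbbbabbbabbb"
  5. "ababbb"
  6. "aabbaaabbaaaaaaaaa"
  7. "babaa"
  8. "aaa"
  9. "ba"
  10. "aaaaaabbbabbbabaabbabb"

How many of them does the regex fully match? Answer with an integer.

1

1 → no match
2 → no match
3 → no match
4 → match
5 → no match
6 → no match
7 → no match
8 → no match
9 → no match
10 → no match
Total matched: 1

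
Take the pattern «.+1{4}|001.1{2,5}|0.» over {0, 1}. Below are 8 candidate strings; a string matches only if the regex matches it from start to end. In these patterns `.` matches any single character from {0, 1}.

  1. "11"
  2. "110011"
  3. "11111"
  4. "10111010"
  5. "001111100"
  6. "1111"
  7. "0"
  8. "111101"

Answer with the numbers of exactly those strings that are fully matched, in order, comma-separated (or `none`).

1 → no match
2 → no match
3 → match
4 → no match
5 → no match
6 → no match
7 → no match
8 → no match

3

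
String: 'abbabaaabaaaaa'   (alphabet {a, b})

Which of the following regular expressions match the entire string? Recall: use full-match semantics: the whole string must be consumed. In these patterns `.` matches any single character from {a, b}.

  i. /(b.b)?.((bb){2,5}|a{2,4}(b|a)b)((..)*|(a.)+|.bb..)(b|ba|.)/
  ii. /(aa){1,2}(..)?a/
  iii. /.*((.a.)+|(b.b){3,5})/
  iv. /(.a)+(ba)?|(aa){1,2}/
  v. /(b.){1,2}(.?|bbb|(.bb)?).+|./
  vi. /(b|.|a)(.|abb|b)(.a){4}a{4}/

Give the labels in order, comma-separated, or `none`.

i → no match
ii → no match — must start with 'aa'
iii → match
iv → no match
v → no match
vi → match

iii, vi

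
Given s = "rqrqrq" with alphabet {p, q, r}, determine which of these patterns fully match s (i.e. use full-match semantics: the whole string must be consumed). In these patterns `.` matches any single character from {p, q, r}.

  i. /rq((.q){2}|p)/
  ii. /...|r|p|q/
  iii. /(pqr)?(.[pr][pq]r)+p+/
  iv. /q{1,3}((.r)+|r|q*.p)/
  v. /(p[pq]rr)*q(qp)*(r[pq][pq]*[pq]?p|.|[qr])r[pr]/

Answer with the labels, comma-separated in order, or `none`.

i

i → match
ii → no match
iii → no match — must end with "p"
iv → no match — must start with "q"
v → no match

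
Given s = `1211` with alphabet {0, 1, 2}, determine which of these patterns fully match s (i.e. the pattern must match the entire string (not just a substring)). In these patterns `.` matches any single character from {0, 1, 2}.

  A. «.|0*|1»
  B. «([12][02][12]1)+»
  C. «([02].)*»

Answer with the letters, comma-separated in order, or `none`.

B

A → no match
B → match
C → no match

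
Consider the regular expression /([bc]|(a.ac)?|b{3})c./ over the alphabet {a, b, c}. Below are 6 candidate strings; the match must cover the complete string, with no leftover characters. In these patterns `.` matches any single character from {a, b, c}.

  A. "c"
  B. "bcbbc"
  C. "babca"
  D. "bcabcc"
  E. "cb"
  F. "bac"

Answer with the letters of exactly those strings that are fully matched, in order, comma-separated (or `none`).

E

A → no match
B → no match
C → no match
D → no match
E → match
F → no match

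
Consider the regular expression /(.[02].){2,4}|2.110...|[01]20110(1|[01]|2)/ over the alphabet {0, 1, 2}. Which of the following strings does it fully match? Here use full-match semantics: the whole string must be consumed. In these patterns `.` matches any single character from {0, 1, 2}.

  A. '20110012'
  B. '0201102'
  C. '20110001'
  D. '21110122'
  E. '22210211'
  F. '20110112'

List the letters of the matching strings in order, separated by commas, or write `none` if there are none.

A, B, C, D, F

A → match
B → match
C → match
D → match
E → no match
F → match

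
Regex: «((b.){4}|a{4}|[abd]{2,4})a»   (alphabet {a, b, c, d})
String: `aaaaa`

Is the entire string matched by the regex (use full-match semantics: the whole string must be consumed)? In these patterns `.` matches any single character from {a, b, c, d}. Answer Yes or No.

Yes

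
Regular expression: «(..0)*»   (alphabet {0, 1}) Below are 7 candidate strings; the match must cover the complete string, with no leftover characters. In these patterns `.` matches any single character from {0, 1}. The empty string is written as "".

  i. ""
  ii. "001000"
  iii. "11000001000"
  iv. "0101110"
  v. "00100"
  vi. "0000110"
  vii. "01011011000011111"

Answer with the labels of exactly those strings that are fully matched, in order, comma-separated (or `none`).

i

i → match
ii → no match
iii → no match
iv → no match
v → no match
vi → no match
vii → no match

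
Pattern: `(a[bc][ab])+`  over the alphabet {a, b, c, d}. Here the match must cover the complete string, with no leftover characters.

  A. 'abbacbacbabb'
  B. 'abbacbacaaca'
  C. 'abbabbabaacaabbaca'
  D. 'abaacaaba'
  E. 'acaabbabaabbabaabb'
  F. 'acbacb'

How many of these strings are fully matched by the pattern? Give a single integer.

6

A → match
B → match
C → match
D → match
E → match
F → match
Total matched: 6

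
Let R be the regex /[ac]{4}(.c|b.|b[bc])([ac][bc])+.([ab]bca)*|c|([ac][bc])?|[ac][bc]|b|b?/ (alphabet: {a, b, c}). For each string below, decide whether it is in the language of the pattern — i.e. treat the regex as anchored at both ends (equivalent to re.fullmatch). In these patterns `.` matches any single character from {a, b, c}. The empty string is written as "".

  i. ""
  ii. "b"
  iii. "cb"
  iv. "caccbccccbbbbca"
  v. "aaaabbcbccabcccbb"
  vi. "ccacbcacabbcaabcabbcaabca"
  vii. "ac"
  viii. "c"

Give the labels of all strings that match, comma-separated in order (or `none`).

i → match
ii → match
iii → match
iv → match
v → match
vi → match
vii → match
viii → match

i, ii, iii, iv, v, vi, vii, viii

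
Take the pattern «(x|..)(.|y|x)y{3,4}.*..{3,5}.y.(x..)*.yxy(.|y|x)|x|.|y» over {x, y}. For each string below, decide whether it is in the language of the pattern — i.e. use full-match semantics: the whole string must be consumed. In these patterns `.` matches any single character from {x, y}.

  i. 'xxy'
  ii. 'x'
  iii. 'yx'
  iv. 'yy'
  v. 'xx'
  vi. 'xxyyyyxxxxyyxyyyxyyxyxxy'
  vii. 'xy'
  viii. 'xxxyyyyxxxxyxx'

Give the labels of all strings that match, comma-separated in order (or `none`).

i → no match
ii → match
iii → no match
iv → no match
v → no match
vi → no match
vii → no match
viii → no match

ii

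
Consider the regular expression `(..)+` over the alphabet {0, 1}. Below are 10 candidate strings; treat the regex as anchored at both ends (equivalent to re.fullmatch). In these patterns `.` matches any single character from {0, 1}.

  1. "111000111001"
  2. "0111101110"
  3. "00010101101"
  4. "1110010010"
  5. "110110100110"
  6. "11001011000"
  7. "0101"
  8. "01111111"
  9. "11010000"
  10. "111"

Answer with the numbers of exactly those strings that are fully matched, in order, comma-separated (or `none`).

1 → match
2 → match
3 → no match
4 → match
5 → match
6 → no match
7 → match
8 → match
9 → match
10 → no match

1, 2, 4, 5, 7, 8, 9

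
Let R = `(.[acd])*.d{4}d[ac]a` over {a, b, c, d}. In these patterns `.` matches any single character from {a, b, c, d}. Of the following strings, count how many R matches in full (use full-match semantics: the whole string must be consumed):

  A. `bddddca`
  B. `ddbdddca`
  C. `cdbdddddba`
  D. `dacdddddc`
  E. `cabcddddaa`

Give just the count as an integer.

0

A → no match
B → no match
C → no match
D → no match — must end with `a`
E → no match
Total matched: 0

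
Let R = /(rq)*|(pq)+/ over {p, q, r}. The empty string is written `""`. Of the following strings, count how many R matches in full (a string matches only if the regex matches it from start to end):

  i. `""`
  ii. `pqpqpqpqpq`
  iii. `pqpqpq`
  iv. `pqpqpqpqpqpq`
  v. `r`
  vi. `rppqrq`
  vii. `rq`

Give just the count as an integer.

i → match
ii → match
iii → match
iv → match
v → no match
vi → no match
vii → match
Total matched: 5

5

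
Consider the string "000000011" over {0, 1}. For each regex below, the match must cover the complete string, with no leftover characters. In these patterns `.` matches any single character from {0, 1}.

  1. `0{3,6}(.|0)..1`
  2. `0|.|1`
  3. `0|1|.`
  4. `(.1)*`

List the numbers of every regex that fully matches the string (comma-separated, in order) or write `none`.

1 → match
2 → no match
3 → no match
4 → no match

1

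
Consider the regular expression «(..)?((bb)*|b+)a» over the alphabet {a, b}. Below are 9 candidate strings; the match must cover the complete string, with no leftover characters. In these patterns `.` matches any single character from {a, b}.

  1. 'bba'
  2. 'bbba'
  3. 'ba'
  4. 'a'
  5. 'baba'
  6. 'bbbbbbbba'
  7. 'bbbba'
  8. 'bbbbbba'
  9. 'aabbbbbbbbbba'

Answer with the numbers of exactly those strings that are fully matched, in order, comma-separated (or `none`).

1. 'bba' → match
2. 'bbba' → match
3. 'ba' → match
4. 'a' → match
5. 'baba' → match
6. 'bbbbbbbba' → match
7. 'bbbba' → match
8. 'bbbbbba' → match
9 → match

1, 2, 3, 4, 5, 6, 7, 8, 9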